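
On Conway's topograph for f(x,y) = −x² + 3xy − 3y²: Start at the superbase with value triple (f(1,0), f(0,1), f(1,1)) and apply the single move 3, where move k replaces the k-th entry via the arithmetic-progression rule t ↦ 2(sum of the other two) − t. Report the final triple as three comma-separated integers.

start (-1,-3,-1) = (f(1,0),f(0,1),f(1,1))
replace slot 3: 2·((-1)+(-3)) − (-1) = -7 → (-1,-3,-7)

-1,-3,-7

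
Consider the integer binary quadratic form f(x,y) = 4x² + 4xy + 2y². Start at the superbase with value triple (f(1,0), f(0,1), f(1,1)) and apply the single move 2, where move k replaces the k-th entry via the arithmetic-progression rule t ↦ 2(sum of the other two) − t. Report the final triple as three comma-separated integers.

start (4,2,10) = (f(1,0),f(0,1),f(1,1))
replace slot 2: 2·(4+10) − 2 = 26 → (4,26,10)

4,26,10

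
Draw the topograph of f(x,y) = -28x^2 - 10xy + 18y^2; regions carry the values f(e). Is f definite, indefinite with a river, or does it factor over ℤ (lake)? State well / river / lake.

D = b²−4ac = (-10)² − 4·(-28)·18 = 2116
D = 46² is a perfect square ⇒ form factors over ℤ ⇒ lakes

lake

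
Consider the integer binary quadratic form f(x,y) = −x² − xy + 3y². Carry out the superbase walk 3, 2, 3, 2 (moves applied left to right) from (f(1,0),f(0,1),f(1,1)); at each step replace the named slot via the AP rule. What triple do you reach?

start (-1,3,1) = (f(1,0),f(0,1),f(1,1))
replace slot 3: 2·((-1)+3) − 1 = 3 → (-1,3,3)
replace slot 2: 2·((-1)+3) − 3 = 1 → (-1,1,3)
replace slot 3: 2·((-1)+1) − 3 = -3 → (-1,1,-3)
replace slot 2: 2·((-1)+(-3)) − 1 = -9 → (-1,-9,-3)

-1,-9,-3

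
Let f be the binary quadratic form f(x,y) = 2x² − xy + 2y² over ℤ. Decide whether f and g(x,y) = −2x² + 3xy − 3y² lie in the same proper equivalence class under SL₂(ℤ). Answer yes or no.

D₁ = -15, D₂ = -15
f: flip: (2,-1,2)→(2,1,2)
f: reduced (well bottom): (2,1,2) with a≤c, −a<b≤a
g is negative-definite; reduce −g:
−g: translate: b→1 (≡-3 mod 4), so (2,-3,3)→(2,1,2)
−g: reduced (well bottom): (2,1,2) with a≤c, −a<b≤a
flip sign back: reduced form of g is (-2,-1,-2)
reduced forms (2, 1, 2) vs (-2, -1, -2) ⇒ inequivalent

no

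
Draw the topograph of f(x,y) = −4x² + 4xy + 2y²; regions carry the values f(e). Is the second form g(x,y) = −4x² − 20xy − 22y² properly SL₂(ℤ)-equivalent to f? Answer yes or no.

D₁ = 48, D₂ = 48
river cycle of f (length 2): (2, 4, -4), (-4, 4, 2)
river cycle of g (length 2): (-4, 4, 2), (2, 4, -4)
cycles coincide ⇒ equivalent

yes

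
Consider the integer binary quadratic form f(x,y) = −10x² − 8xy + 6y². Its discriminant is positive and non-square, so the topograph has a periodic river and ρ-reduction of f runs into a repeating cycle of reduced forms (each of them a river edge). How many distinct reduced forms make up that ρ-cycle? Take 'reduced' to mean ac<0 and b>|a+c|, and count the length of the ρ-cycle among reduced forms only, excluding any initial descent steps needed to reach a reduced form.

D = 304, ⌊√D⌋ = 17
descent: ρ → (6,8,-10)  [lands on river]
river: ρ → (-10,12,4)
river: ρ → (4,12,-10)
river: ρ → (-10,8,6)
river: ρ → (6,16,-2)
river: ρ → (-2,16,6)
ρ-cycle length = 6 (tail of 1 descent step not counted)

6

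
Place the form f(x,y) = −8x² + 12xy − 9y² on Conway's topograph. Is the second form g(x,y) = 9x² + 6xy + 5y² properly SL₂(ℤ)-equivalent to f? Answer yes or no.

D₁ = -144, D₂ = -144
f is negative-definite; reduce −f:
−f: translate: b→4 (≡-12 mod 16), so (8,-12,9)→(8,4,5)
−f: flip: (8,4,5)→(5,-4,8)
−f: reduced (well bottom): (5,-4,8) with a≤c, −a<b≤a
flip sign back: reduced form of f is (-5,4,-8)
g: flip: (9,6,5)→(5,-6,9)
g: translate: b→4 (≡-6 mod 10), so (5,-6,9)→(5,4,8)
g: reduced (well bottom): (5,4,8) with a≤c, −a<b≤a
reduced forms (-5, 4, -8) vs (5, 4, 8) ⇒ inequivalent

no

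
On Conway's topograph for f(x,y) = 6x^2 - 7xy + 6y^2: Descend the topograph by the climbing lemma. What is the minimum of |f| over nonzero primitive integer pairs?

translate: b→5 (≡-7 mod 12), so (6,-7,6)→(6,5,5)
flip: (6,5,5)→(5,-5,6)
translate: b→5 (≡-5 mod 10), so (5,-5,6)→(5,5,6)
reduced (well bottom): (5,5,6) with a≤c, −a<b≤a
well minimum = a = 5

5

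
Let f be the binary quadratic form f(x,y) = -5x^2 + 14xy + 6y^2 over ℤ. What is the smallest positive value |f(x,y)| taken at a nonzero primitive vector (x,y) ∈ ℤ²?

river: ρ → (6,10,-9)
river: ρ → (-9,8,7)
river: ρ → (7,6,-10)
river: ρ → (-10,14,3)
river: ρ → (3,16,-5)
river: ρ → (-5,14,6)
closes: descent 0, river 6
min |a| on river = 3

3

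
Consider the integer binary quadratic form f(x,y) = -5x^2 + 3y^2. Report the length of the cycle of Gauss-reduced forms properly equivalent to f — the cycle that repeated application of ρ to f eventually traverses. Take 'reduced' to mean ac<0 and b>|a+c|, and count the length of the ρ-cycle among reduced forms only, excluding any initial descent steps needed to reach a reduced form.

D = 60, ⌊√D⌋ = 7
descent: ρ → (3,6,-2)  [lands on river]
river: ρ → (-2,6,3)
ρ-cycle length = 2 (tail of 1 descent step not counted)

2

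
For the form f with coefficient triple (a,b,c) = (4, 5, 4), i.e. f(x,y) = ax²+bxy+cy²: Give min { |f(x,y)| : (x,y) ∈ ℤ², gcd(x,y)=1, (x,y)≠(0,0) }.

translate: b→-3 (≡5 mod 8), so (4,5,4)→(4,-3,3)
flip: (4,-3,3)→(3,3,4)
reduced (well bottom): (3,3,4) with a≤c, −a<b≤a
well minimum = a = 3

3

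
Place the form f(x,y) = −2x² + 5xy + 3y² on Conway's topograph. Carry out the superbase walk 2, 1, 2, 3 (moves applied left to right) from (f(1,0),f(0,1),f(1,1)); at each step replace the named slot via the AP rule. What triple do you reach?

start (-2,3,6) = (f(1,0),f(0,1),f(1,1))
replace slot 2: 2·((-2)+6) − 3 = 5 → (-2,5,6)
replace slot 1: 2·(5+6) − (-2) = 24 → (24,5,6)
replace slot 2: 2·(24+6) − 5 = 55 → (24,55,6)
replace slot 3: 2·(24+55) − 6 = 152 → (24,55,152)

24,55,152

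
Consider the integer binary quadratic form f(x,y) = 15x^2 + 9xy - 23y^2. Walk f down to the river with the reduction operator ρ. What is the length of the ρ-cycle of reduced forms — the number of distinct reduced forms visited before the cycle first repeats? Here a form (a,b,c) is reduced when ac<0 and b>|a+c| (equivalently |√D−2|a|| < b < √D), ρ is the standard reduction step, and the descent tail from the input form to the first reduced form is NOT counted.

D = 1461, ⌊√D⌋ = 38
river: ρ → (-23,37,1)
river: ρ → (1,37,-23)
river: ρ → (-23,9,15)
river: ρ → (15,21,-17)
river: ρ → (-17,13,19)
river: ρ → (19,25,-11)
river: ρ → (-11,19,25)
river: ρ → (25,31,-5)
river: ρ → (-5,29,31)
river: ρ → (31,33,-3)
river: ρ → (-3,33,31)
river: ρ → (31,29,-5)
river: ρ → (-5,31,25)
river: ρ → (25,19,-11)
river: ρ → (-11,25,19)
river: ρ → (19,13,-17)
river: ρ → (-17,21,15)
river: ρ → (15,9,-23)
ρ-cycle length = 18 (tail of 0 descent steps not counted)

18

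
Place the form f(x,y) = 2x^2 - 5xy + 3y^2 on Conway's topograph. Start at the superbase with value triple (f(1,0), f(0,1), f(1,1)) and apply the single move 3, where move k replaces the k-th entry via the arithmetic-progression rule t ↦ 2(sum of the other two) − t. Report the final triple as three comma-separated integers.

start (2,3,0) = (f(1,0),f(0,1),f(1,1))
replace slot 3: 2·(2+3) − 0 = 10 → (2,3,10)

2,3,10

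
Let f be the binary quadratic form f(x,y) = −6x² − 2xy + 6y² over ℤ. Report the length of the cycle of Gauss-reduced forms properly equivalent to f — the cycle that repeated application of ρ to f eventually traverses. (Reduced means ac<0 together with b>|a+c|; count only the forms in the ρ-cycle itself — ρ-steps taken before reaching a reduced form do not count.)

D = 148, ⌊√D⌋ = 12
descent: ρ → (6,2,-6)  [lands on river]
river: ρ → (-6,10,2)
river: ρ → (2,10,-6)
river: ρ → (-6,2,6)
river: ρ → (6,10,-2)
river: ρ → (-2,10,6)
ρ-cycle length = 6 (tail of 1 descent step not counted)

6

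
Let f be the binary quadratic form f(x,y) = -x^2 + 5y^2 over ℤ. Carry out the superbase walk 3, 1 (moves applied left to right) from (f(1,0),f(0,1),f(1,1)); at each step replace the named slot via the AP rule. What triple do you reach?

start (-1,5,4) = (f(1,0),f(0,1),f(1,1))
replace slot 3: 2·((-1)+5) − 4 = 4 → (-1,5,4)
replace slot 1: 2·(5+4) − (-1) = 19 → (19,5,4)

19,5,4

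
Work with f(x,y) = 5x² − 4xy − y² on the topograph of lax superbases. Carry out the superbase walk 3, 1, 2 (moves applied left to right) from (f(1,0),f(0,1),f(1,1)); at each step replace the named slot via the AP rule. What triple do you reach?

start (5,-1,0) = (f(1,0),f(0,1),f(1,1))
replace slot 3: 2·(5+(-1)) − 0 = 8 → (5,-1,8)
replace slot 1: 2·((-1)+8) − 5 = 9 → (9,-1,8)
replace slot 2: 2·(9+8) − (-1) = 35 → (9,35,8)

9,35,8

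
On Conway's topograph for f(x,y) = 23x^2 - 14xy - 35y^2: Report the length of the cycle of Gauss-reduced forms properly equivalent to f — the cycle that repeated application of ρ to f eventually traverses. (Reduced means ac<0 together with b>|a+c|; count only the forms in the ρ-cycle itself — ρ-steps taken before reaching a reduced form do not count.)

D = 3416, ⌊√D⌋ = 58
descent: ρ → (-35,14,23)  [lands on river]
river: ρ → (23,32,-26)
river: ρ → (-26,20,29)
river: ρ → (29,38,-17)
river: ρ → (-17,30,37)
river: ρ → (37,44,-10)
river: ρ → (-10,56,7)
river: ρ → (7,56,-10)
river: ρ → (-10,44,37)
river: ρ → (37,30,-17)
river: ρ → (-17,38,29)
river: ρ → (29,20,-26)
river: ρ → (-26,32,23)
river: ρ → (23,14,-35)
river: ρ → (-35,56,2)
river: ρ → (2,56,-35)
ρ-cycle length = 16 (tail of 1 descent step not counted)

16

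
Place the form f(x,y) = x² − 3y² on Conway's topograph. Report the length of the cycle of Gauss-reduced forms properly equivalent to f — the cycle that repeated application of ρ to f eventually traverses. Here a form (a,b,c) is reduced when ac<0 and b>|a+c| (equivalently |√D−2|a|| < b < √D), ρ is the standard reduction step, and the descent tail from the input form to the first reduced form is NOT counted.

D = 12, ⌊√D⌋ = 3
descent: ρ → (-3,0,1)
descent: ρ → (1,2,-2)  [lands on river]
river: ρ → (-2,2,1)
ρ-cycle length = 2 (tail of 2 descent steps not counted)

2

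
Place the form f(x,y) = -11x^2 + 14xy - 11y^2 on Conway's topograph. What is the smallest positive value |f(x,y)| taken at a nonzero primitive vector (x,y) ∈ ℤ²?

translate: b→8 (≡-14 mod 22), so (11,-14,11)→(11,8,8)
flip: (11,8,8)→(8,-8,11)
translate: b→8 (≡-8 mod 16), so (8,-8,11)→(8,8,11)
reduced (well bottom): (8,8,11) with a≤c, −a<b≤a
well minimum |f| = |-8| = 8 (negative-definite)

8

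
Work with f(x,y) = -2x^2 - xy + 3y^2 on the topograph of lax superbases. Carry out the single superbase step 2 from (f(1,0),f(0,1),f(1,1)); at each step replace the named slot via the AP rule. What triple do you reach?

start (-2,3,0) = (f(1,0),f(0,1),f(1,1))
replace slot 2: 2·((-2)+0) − 3 = -7 → (-2,-7,0)

-2,-7,0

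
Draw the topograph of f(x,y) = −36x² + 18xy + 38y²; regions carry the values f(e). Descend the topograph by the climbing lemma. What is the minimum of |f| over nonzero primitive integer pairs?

river: ρ → (38,58,-16)
river: ρ → (-16,70,14)
river: ρ → (14,70,-16)
river: ρ → (-16,58,38)
river: ρ → (38,18,-36)
river: ρ → (-36,54,20)
river: ρ → (20,66,-18)
river: ρ → (-18,42,56)
river: ρ → (56,70,-4)
river: ρ → (-4,74,20)
river: ρ → (20,46,-46)
river: ρ → (-46,46,20)
river: ρ → (20,74,-4)
river: ρ → (-4,70,56)
river: ρ → (56,42,-18)
river: ρ → (-18,66,20)
river: ρ → (20,54,-36)
river: ρ → (-36,18,38)
closes: descent 0, river 18
min |a| on river = 4

4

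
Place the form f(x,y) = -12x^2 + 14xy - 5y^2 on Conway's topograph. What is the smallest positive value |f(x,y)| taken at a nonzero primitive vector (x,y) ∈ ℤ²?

translate: b→10 (≡-14 mod 24), so (12,-14,5)→(12,10,3)
flip: (12,10,3)→(3,-10,12)
translate: b→2 (≡-10 mod 6), so (3,-10,12)→(3,2,4)
reduced (well bottom): (3,2,4) with a≤c, −a<b≤a
well minimum |f| = |-3| = 3 (negative-definite)

3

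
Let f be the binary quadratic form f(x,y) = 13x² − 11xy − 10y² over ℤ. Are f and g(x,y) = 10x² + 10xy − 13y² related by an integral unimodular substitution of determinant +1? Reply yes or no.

D₁ = 641, D₂ = 620
discriminants differ ⇒ not SL₂(ℤ)-equivalent

no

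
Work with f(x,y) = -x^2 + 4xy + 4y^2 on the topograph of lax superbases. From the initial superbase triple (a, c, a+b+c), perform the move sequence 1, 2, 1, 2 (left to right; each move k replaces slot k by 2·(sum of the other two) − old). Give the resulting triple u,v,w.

start (-1,4,7) = (f(1,0),f(0,1),f(1,1))
replace slot 1: 2·(4+7) − (-1) = 23 → (23,4,7)
replace slot 2: 2·(23+7) − 4 = 56 → (23,56,7)
replace slot 1: 2·(56+7) − 23 = 103 → (103,56,7)
replace slot 2: 2·(103+7) − 56 = 164 → (103,164,7)

103,164,7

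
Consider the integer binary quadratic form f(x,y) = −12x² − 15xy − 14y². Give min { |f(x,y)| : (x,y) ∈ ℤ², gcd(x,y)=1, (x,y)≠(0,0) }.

translate: b→-9 (≡15 mod 24), so (12,15,14)→(12,-9,11)
flip: (12,-9,11)→(11,9,12)
reduced (well bottom): (11,9,12) with a≤c, −a<b≤a
well minimum |f| = |-11| = 11 (negative-definite)

11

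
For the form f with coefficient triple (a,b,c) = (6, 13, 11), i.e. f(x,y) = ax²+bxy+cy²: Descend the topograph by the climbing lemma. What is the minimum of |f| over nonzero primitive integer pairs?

translate: b→1 (≡13 mod 12), so (6,13,11)→(6,1,4)
flip: (6,1,4)→(4,-1,6)
reduced (well bottom): (4,-1,6) with a≤c, −a<b≤a
well minimum = a = 4

4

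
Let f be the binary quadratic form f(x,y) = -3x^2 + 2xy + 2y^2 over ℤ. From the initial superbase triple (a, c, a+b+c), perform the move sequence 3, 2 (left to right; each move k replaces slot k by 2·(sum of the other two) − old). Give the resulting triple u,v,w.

start (-3,2,1) = (f(1,0),f(0,1),f(1,1))
replace slot 3: 2·((-3)+2) − 1 = -3 → (-3,2,-3)
replace slot 2: 2·((-3)+(-3)) − 2 = -14 → (-3,-14,-3)

-3,-14,-3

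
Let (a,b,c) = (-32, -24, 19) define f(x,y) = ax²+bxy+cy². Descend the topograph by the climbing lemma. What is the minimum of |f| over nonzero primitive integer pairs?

descent: ρ → (19,24,-32)  [lands on river]
river: ρ → (-32,40,11)
river: ρ → (11,48,-16)
river: ρ → (-16,48,11)
river: ρ → (11,40,-32)
river: ρ → (-32,24,19)
river: ρ → (19,52,-4)
river: ρ → (-4,52,19)
closes: descent 1, river 8
min |a| on river = 4

4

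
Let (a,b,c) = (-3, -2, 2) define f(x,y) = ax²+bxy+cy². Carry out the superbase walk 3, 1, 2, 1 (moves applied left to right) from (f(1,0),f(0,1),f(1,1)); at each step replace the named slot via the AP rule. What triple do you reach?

start (-3,2,-3) = (f(1,0),f(0,1),f(1,1))
replace slot 3: 2·((-3)+2) − (-3) = 1 → (-3,2,1)
replace slot 1: 2·(2+1) − (-3) = 9 → (9,2,1)
replace slot 2: 2·(9+1) − 2 = 18 → (9,18,1)
replace slot 1: 2·(18+1) − 9 = 29 → (29,18,1)

29,18,1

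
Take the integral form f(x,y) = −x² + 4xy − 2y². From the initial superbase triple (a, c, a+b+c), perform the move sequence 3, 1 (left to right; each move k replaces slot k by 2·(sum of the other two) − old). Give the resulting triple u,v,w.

start (-1,-2,1) = (f(1,0),f(0,1),f(1,1))
replace slot 3: 2·((-1)+(-2)) − 1 = -7 → (-1,-2,-7)
replace slot 1: 2·((-2)+(-7)) − (-1) = -17 → (-17,-2,-7)

-17,-2,-7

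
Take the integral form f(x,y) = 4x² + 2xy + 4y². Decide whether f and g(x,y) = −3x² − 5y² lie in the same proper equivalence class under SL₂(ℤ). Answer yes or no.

D₁ = -60, D₂ = -60
f: reduced (well bottom): (4,2,4) with a≤c, −a<b≤a
g is negative-definite; reduce −g:
−g: reduced (well bottom): (3,0,5) with a≤c, −a<b≤a
flip sign back: reduced form of g is (-3,0,-5)
reduced forms (4, 2, 4) vs (-3, 0, -5) ⇒ inequivalent

no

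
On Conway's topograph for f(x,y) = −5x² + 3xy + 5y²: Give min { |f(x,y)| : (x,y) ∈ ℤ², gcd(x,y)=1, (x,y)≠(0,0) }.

river: ρ → (5,7,-3)
river: ρ → (-3,5,7)
river: ρ → (7,9,-1)
river: ρ → (-1,9,7)
river: ρ → (7,5,-3)
river: ρ → (-3,7,5)
river: ρ → (5,3,-5)
river: ρ → (-5,7,3)
river: ρ → (3,5,-7)
river: ρ → (-7,9,1)
river: ρ → (1,9,-7)
river: ρ → (-7,5,3)
river: ρ → (3,7,-5)
river: ρ → (-5,3,5)
closes: descent 0, river 14
min |a| on river = 1

1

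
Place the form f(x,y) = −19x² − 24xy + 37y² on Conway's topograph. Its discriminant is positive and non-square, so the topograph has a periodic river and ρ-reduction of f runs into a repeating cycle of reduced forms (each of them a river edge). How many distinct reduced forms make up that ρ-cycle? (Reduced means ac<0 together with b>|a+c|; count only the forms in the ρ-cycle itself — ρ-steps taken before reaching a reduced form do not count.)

D = 3388, ⌊√D⌋ = 58
descent: ρ → (37,24,-19)  [lands on river]
river: ρ → (-19,52,9)
river: ρ → (9,56,-7)
river: ρ → (-7,56,9)
river: ρ → (9,52,-19)
river: ρ → (-19,24,37)
river: ρ → (37,50,-6)
river: ρ → (-6,58,1)
river: ρ → (1,58,-6)
river: ρ → (-6,50,37)
ρ-cycle length = 10 (tail of 1 descent step not counted)

10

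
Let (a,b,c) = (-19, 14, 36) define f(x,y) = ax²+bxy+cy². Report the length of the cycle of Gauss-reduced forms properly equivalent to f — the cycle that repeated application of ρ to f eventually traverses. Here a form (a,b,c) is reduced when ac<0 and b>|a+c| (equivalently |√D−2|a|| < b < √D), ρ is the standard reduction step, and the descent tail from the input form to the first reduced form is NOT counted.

D = 2932, ⌊√D⌋ = 54
descent: ρ → (36,-14,-19)
descent: ρ → (-19,52,3)  [lands on river]
river: ρ → (3,50,-36)
river: ρ → (-36,22,17)
river: ρ → (17,46,-12)
river: ρ → (-12,50,9)
river: ρ → (9,40,-37)
river: ρ → (-37,34,12)
river: ρ → (12,38,-31)
river: ρ → (-31,24,19)
river: ρ → (19,52,-3)
river: ρ → (-3,50,36)
river: ρ → (36,22,-17)
river: ρ → (-17,46,12)
river: ρ → (12,50,-9)
river: ρ → (-9,40,37)
river: ρ → (37,34,-12)
river: ρ → (-12,38,31)
river: ρ → (31,24,-19)
ρ-cycle length = 18 (tail of 2 descent steps not counted)

18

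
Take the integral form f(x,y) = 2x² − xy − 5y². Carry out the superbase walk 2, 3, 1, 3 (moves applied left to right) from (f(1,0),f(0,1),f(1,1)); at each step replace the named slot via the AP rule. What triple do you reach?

start (2,-5,-4) = (f(1,0),f(0,1),f(1,1))
replace slot 2: 2·(2+(-4)) − (-5) = 1 → (2,1,-4)
replace slot 3: 2·(2+1) − (-4) = 10 → (2,1,10)
replace slot 1: 2·(1+10) − 2 = 20 → (20,1,10)
replace slot 3: 2·(20+1) − 10 = 32 → (20,1,32)

20,1,32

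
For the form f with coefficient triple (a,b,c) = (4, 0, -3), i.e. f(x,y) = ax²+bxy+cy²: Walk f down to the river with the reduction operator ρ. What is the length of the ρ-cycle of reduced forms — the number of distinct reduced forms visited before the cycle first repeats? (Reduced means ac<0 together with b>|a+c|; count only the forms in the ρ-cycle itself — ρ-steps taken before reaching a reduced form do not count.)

D = 48, ⌊√D⌋ = 6
descent: ρ → (-3,6,1)  [lands on river]
river: ρ → (1,6,-3)
ρ-cycle length = 2 (tail of 1 descent step not counted)

2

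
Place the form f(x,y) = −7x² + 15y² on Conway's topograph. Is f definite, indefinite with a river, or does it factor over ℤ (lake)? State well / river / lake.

D = b²−4ac = 0² − 4·(-7)·15 = 420
D > 0 non-square ⇒ indefinite ⇒ periodic river

river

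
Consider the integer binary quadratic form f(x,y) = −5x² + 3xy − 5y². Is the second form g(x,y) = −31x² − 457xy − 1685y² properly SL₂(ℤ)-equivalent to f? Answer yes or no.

D₁ = -91, D₂ = -91
f is negative-definite; reduce −f:
−f: flip: (5,-3,5)→(5,3,5)
−f: reduced (well bottom): (5,3,5) with a≤c, −a<b≤a
flip sign back: reduced form of f is (-5,-3,-5)
g is negative-definite; reduce −g:
−g: translate: b→23 (≡457 mod 62), so (31,457,1685)→(31,23,5)
−g: flip: (31,23,5)→(5,-23,31)
−g: translate: b→-3 (≡-23 mod 10), so (5,-23,31)→(5,-3,5)
−g: flip: (5,-3,5)→(5,3,5)
−g: reduced (well bottom): (5,3,5) with a≤c, −a<b≤a
flip sign back: reduced form of g is (-5,-3,-5)
reduced forms (-5, -3, -5) vs (-5, -3, -5) ⇒ equivalent

yes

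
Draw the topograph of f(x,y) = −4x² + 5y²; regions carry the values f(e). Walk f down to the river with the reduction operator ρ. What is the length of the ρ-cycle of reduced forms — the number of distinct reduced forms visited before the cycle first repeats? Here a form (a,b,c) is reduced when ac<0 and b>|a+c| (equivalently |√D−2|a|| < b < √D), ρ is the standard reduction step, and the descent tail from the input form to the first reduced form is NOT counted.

D = 80, ⌊√D⌋ = 8
descent: ρ → (5,0,-4)
descent: ρ → (-4,8,1)  [lands on river]
river: ρ → (1,8,-4)
ρ-cycle length = 2 (tail of 2 descent steps not counted)

2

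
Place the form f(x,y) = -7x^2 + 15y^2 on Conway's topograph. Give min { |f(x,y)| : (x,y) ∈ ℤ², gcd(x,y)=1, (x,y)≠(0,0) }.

descent: ρ → (15,0,-7)
descent: ρ → (-7,14,8)  [lands on river]
river: ρ → (8,18,-3)
river: ρ → (-3,18,8)
river: ρ → (8,14,-7)
closes: descent 2, river 4
min |a| on river = 3

3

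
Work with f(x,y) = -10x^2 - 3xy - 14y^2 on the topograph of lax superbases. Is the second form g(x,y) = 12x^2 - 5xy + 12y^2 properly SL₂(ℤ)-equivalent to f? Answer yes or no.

D₁ = -551, D₂ = -551
f is negative-definite; reduce −f:
−f: reduced (well bottom): (10,3,14) with a≤c, −a<b≤a
flip sign back: reduced form of f is (-10,-3,-14)
g: flip: (12,-5,12)→(12,5,12)
g: reduced (well bottom): (12,5,12) with a≤c, −a<b≤a
reduced forms (-10, -3, -14) vs (12, 5, 12) ⇒ inequivalent

no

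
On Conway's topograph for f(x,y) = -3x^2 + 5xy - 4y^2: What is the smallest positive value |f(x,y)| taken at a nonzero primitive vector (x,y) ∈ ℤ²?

translate: b→1 (≡-5 mod 6), so (3,-5,4)→(3,1,2)
flip: (3,1,2)→(2,-1,3)
reduced (well bottom): (2,-1,3) with a≤c, −a<b≤a
well minimum |f| = |-2| = 2 (negative-definite)

2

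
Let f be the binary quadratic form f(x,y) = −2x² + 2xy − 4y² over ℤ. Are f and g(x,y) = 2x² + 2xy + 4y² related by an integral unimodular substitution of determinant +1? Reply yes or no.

D₁ = -28, D₂ = -28
f is negative-definite; reduce −f:
−f: translate: b→2 (≡-2 mod 4), so (2,-2,4)→(2,2,4)
−f: reduced (well bottom): (2,2,4) with a≤c, −a<b≤a
flip sign back: reduced form of f is (-2,-2,-4)
g: reduced (well bottom): (2,2,4) with a≤c, −a<b≤a
reduced forms (-2, -2, -4) vs (2, 2, 4) ⇒ inequivalent

no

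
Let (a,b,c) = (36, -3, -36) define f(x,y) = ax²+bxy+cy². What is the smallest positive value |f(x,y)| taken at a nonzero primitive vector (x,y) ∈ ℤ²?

descent: ρ → (-36,3,36)  [lands on river]
river: ρ → (36,69,-3)
river: ρ → (-3,69,36)
river: ρ → (36,3,-36)
river: ρ → (-36,69,3)
river: ρ → (3,69,-36)
closes: descent 1, river 6
min |a| on river = 3

3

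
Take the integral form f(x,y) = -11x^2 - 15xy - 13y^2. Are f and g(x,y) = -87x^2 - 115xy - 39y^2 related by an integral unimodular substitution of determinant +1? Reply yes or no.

D₁ = -347, D₂ = -347
f is negative-definite; reduce −f:
−f: translate: b→-7 (≡15 mod 22), so (11,15,13)→(11,-7,9)
−f: flip: (11,-7,9)→(9,7,11)
−f: reduced (well bottom): (9,7,11) with a≤c, −a<b≤a
flip sign back: reduced form of f is (-9,-7,-11)
g is negative-definite; reduce −g:
−g: translate: b→-59 (≡115 mod 174), so (87,115,39)→(87,-59,11)
−g: flip: (87,-59,11)→(11,59,87)
−g: translate: b→-7 (≡59 mod 22), so (11,59,87)→(11,-7,9)
−g: flip: (11,-7,9)→(9,7,11)
−g: reduced (well bottom): (9,7,11) with a≤c, −a<b≤a
flip sign back: reduced form of g is (-9,-7,-11)
reduced forms (-9, -7, -11) vs (-9, -7, -11) ⇒ equivalent

yes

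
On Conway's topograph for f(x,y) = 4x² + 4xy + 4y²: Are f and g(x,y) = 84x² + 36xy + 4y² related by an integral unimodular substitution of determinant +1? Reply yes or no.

D₁ = -48, D₂ = -48
f: reduced (well bottom): (4,4,4) with a≤c, −a<b≤a
g: flip: (84,36,4)→(4,-36,84)
g: translate: b→4 (≡-36 mod 8), so (4,-36,84)→(4,4,4)
g: reduced (well bottom): (4,4,4) with a≤c, −a<b≤a
reduced forms (4, 4, 4) vs (4, 4, 4) ⇒ equivalent

yes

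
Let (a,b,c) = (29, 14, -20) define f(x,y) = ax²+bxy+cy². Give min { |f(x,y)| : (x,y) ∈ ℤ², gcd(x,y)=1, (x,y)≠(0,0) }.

river: ρ → (-20,26,23)
river: ρ → (23,20,-23)
river: ρ → (-23,26,20)
river: ρ → (20,14,-29)
river: ρ → (-29,44,5)
river: ρ → (5,46,-20)
river: ρ → (-20,34,17)
river: ρ → (17,34,-20)
river: ρ → (-20,46,5)
river: ρ → (5,44,-29)
river: ρ → (-29,14,20)
river: ρ → (20,26,-23)
river: ρ → (-23,20,23)
river: ρ → (23,26,-20)
river: ρ → (-20,14,29)
river: ρ → (29,44,-5)
river: ρ → (-5,46,20)
river: ρ → (20,34,-17)
river: ρ → (-17,34,20)
river: ρ → (20,46,-5)
river: ρ → (-5,44,29)
river: ρ → (29,14,-20)
closes: descent 0, river 22
min |a| on river = 5

5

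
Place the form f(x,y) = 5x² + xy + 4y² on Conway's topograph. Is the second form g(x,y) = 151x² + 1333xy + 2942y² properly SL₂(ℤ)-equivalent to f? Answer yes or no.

D₁ = -79, D₂ = -79
f: flip: (5,1,4)→(4,-1,5)
f: reduced (well bottom): (4,-1,5) with a≤c, −a<b≤a
g: translate: b→125 (≡1333 mod 302), so (151,1333,2942)→(151,125,26)
g: flip: (151,125,26)→(26,-125,151)
g: translate: b→-21 (≡-125 mod 52), so (26,-125,151)→(26,-21,5)
g: flip: (26,-21,5)→(5,21,26)
g: translate: b→1 (≡21 mod 10), so (5,21,26)→(5,1,4)
g: flip: (5,1,4)→(4,-1,5)
g: reduced (well bottom): (4,-1,5) with a≤c, −a<b≤a
reduced forms (4, -1, 5) vs (4, -1, 5) ⇒ equivalent

yes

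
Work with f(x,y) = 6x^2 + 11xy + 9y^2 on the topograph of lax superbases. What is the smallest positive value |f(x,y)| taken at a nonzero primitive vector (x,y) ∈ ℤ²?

translate: b→-1 (≡11 mod 12), so (6,11,9)→(6,-1,4)
flip: (6,-1,4)→(4,1,6)
reduced (well bottom): (4,1,6) with a≤c, −a<b≤a
well minimum = a = 4

4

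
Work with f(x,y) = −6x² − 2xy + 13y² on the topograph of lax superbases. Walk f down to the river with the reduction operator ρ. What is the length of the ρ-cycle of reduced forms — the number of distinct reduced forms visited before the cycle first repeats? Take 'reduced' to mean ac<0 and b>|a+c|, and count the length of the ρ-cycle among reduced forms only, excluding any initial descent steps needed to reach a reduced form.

D = 316, ⌊√D⌋ = 17
descent: ρ → (13,2,-6)
descent: ρ → (-6,10,9)  [lands on river]
river: ρ → (9,8,-7)
river: ρ → (-7,6,10)
river: ρ → (10,14,-3)
river: ρ → (-3,16,5)
river: ρ → (5,14,-6)
ρ-cycle length = 6 (tail of 2 descent steps not counted)

6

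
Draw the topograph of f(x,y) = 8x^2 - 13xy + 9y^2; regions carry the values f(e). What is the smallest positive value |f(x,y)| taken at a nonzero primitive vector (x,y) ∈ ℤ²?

translate: b→3 (≡-13 mod 16), so (8,-13,9)→(8,3,4)
flip: (8,3,4)→(4,-3,8)
reduced (well bottom): (4,-3,8) with a≤c, −a<b≤a
well minimum = a = 4

4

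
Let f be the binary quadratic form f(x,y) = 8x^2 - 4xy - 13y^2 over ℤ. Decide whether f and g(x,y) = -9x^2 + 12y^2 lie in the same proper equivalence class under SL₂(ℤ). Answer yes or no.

D₁ = 432, D₂ = 432
river cycle of f (length 8): (8, 12, -9), (-9, 6, 11), (11, 16, -4), (-4, 16, 11), (11, 6, -9), (-9, 12, 8), (8, 20, -1), (-1, 20, 8)
river cycle of g (length 2): (-9, 18, 3), (3, 18, -9)
cycles differ ⇒ inequivalent

no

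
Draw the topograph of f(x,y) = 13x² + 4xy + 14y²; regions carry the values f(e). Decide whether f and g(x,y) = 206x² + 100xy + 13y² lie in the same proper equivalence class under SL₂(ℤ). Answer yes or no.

D₁ = -712, D₂ = -712
f: reduced (well bottom): (13,4,14) with a≤c, −a<b≤a
g: flip: (206,100,13)→(13,-100,206)
g: translate: b→4 (≡-100 mod 26), so (13,-100,206)→(13,4,14)
g: reduced (well bottom): (13,4,14) with a≤c, −a<b≤a
reduced forms (13, 4, 14) vs (13, 4, 14) ⇒ equivalent

yes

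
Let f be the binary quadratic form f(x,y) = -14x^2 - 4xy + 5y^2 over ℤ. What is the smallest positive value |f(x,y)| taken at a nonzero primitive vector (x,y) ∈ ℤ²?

descent: ρ → (5,14,-5)  [lands on river]
river: ρ → (-5,16,2)
river: ρ → (2,16,-5)
river: ρ → (-5,14,5)
river: ρ → (5,16,-2)
river: ρ → (-2,16,5)
closes: descent 1, river 6
min |a| on river = 2

2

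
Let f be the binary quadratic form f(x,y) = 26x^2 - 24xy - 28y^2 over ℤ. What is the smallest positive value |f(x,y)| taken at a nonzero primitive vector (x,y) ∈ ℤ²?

descent: ρ → (-28,24,26)  [lands on river]
river: ρ → (26,28,-26)
river: ρ → (-26,24,28)
river: ρ → (28,32,-22)
river: ρ → (-22,56,4)
river: ρ → (4,56,-22)
river: ρ → (-22,32,28)
river: ρ → (28,24,-26)
river: ρ → (-26,28,26)
river: ρ → (26,24,-28)
river: ρ → (-28,32,22)
river: ρ → (22,56,-4)
river: ρ → (-4,56,22)
river: ρ → (22,32,-28)
closes: descent 1, river 14
min |a| on river = 4

4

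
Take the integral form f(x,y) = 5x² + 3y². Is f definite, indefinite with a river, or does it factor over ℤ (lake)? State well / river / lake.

D = b²−4ac = 0² − 4·5·3 = -60
D < 0 ⇒ definite ⇒ every region one sign ⇒ single well

well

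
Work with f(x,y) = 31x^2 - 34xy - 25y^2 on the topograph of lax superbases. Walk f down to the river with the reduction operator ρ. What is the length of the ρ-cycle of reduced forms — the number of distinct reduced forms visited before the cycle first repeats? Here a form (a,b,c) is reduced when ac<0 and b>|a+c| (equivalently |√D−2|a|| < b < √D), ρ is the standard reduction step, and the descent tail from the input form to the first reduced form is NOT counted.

D = 4256, ⌊√D⌋ = 65
descent: ρ → (-25,34,31)  [lands on river]
river: ρ → (31,28,-28)
river: ρ → (-28,28,31)
river: ρ → (31,34,-25)
river: ρ → (-25,16,40)
river: ρ → (40,64,-1)
river: ρ → (-1,64,40)
river: ρ → (40,16,-25)
ρ-cycle length = 8 (tail of 1 descent step not counted)

8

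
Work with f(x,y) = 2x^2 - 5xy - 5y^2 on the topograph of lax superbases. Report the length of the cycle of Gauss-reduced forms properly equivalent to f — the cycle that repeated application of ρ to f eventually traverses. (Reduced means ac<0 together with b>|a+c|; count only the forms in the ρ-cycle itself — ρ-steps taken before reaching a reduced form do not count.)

D = 65, ⌊√D⌋ = 8
descent: ρ → (-5,5,2)  [lands on river]
river: ρ → (2,7,-2)
river: ρ → (-2,5,5)
river: ρ → (5,5,-2)
river: ρ → (-2,7,2)
river: ρ → (2,5,-5)
ρ-cycle length = 6 (tail of 1 descent step not counted)

6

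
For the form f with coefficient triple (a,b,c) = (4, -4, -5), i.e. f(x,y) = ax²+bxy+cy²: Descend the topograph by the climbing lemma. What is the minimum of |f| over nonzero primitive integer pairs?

descent: ρ → (-5,4,4)  [lands on river]
river: ρ → (4,4,-5)
river: ρ → (-5,6,3)
river: ρ → (3,6,-5)
closes: descent 1, river 4
min |a| on river = 3

3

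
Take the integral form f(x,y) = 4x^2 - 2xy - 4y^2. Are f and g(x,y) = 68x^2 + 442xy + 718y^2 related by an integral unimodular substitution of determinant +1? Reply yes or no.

D₁ = 68, D₂ = 68
river cycle of f (length 6): (-4, 2, 4), (4, 6, -2), (-2, 6, 4), (4, 2, -4), (-4, 6, 2), (2, 6, -4)
river cycle of g (length 6): (4, 6, -2), (-2, 6, 4), (4, 2, -4), (-4, 6, 2), (2, 6, -4), (-4, 2, 4)
cycles coincide ⇒ equivalent

yes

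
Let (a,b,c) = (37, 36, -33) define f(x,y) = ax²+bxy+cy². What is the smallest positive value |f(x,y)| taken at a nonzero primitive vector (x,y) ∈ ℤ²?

river: ρ → (-33,30,40)
river: ρ → (40,50,-23)
river: ρ → (-23,42,48)
river: ρ → (48,54,-17)
river: ρ → (-17,48,57)
river: ρ → (57,66,-8)
river: ρ → (-8,78,3)
river: ρ → (3,78,-8)
river: ρ → (-8,66,57)
river: ρ → (57,48,-17)
river: ρ → (-17,54,48)
river: ρ → (48,42,-23)
river: ρ → (-23,50,40)
river: ρ → (40,30,-33)
river: ρ → (-33,36,37)
river: ρ → (37,38,-32)
river: ρ → (-32,26,43)
river: ρ → (43,60,-15)
river: ρ → (-15,60,43)
river: ρ → (43,26,-32)
river: ρ → (-32,38,37)
river: ρ → (37,36,-33)
closes: descent 0, river 22
min |a| on river = 3

3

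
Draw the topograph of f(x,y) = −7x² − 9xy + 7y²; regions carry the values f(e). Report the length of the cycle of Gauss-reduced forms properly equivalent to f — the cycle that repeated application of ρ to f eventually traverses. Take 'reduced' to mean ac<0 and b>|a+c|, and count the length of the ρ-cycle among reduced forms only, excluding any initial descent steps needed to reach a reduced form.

D = 277, ⌊√D⌋ = 16
descent: ρ → (7,9,-7)  [lands on river]
river: ρ → (-7,5,9)
river: ρ → (9,13,-3)
river: ρ → (-3,11,13)
river: ρ → (13,15,-1)
river: ρ → (-1,15,13)
river: ρ → (13,11,-3)
river: ρ → (-3,13,9)
river: ρ → (9,5,-7)
river: ρ → (-7,9,7)
river: ρ → (7,5,-9)
river: ρ → (-9,13,3)
river: ρ → (3,11,-13)
river: ρ → (-13,15,1)
river: ρ → (1,15,-13)
river: ρ → (-13,11,3)
river: ρ → (3,13,-9)
river: ρ → (-9,5,7)
ρ-cycle length = 18 (tail of 1 descent step not counted)

18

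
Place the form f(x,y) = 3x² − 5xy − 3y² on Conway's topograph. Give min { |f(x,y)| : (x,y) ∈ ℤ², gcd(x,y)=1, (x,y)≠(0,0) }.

descent: ρ → (-3,5,3)  [lands on river]
river: ρ → (3,7,-1)
river: ρ → (-1,7,3)
river: ρ → (3,5,-3)
river: ρ → (-3,7,1)
river: ρ → (1,7,-3)
closes: descent 1, river 6
min |a| on river = 1

1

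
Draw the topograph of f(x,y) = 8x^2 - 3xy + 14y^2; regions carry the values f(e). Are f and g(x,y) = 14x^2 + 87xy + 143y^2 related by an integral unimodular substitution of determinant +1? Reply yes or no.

D₁ = -439, D₂ = -439
f: reduced (well bottom): (8,-3,14) with a≤c, −a<b≤a
g: translate: b→3 (≡87 mod 28), so (14,87,143)→(14,3,8)
g: flip: (14,3,8)→(8,-3,14)
g: reduced (well bottom): (8,-3,14) with a≤c, −a<b≤a
reduced forms (8, -3, 14) vs (8, -3, 14) ⇒ equivalent

yes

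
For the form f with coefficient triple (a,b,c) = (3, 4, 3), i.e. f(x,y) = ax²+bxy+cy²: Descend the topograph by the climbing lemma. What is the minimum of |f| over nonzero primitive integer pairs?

translate: b→-2 (≡4 mod 6), so (3,4,3)→(3,-2,2)
flip: (3,-2,2)→(2,2,3)
reduced (well bottom): (2,2,3) with a≤c, −a<b≤a
well minimum = a = 2

2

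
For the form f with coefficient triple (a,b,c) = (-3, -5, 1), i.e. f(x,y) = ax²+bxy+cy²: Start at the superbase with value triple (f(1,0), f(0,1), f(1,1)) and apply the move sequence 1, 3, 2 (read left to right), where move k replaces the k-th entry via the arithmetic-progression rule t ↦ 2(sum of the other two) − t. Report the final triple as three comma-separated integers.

start (-3,1,-7) = (f(1,0),f(0,1),f(1,1))
replace slot 1: 2·(1+(-7)) − (-3) = -9 → (-9,1,-7)
replace slot 3: 2·((-9)+1) − (-7) = -9 → (-9,1,-9)
replace slot 2: 2·((-9)+(-9)) − 1 = -37 → (-9,-37,-9)

-9,-37,-9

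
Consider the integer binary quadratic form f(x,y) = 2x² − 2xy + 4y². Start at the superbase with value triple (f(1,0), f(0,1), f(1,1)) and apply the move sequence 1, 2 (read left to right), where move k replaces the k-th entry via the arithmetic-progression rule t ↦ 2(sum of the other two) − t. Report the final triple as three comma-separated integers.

start (2,4,4) = (f(1,0),f(0,1),f(1,1))
replace slot 1: 2·(4+4) − 2 = 14 → (14,4,4)
replace slot 2: 2·(14+4) − 4 = 32 → (14,32,4)

14,32,4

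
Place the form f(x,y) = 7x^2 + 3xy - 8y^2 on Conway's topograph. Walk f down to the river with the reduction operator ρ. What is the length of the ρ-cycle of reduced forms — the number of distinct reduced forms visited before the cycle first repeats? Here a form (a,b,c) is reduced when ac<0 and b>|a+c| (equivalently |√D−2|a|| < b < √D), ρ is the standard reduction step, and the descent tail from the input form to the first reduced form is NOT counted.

D = 233, ⌊√D⌋ = 15
river: ρ → (-8,13,2)
river: ρ → (2,15,-1)
river: ρ → (-1,15,2)
river: ρ → (2,13,-8)
river: ρ → (-8,3,7)
river: ρ → (7,11,-4)
river: ρ → (-4,13,4)
river: ρ → (4,11,-7)
river: ρ → (-7,3,8)
river: ρ → (8,13,-2)
river: ρ → (-2,15,1)
river: ρ → (1,15,-2)
river: ρ → (-2,13,8)
river: ρ → (8,3,-7)
river: ρ → (-7,11,4)
river: ρ → (4,13,-4)
river: ρ → (-4,11,7)
river: ρ → (7,3,-8)
ρ-cycle length = 18 (tail of 0 descent steps not counted)

18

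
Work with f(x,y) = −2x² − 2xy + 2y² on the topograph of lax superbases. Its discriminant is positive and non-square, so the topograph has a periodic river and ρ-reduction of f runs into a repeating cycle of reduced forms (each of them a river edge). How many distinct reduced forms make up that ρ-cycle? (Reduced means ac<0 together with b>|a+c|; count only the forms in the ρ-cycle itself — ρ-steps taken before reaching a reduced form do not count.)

D = 20, ⌊√D⌋ = 4
descent: ρ → (2,2,-2)  [lands on river]
river: ρ → (-2,2,2)
ρ-cycle length = 2 (tail of 1 descent step not counted)

2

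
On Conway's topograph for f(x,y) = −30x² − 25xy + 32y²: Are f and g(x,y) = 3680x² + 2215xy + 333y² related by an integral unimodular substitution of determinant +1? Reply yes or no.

D₁ = 4465, D₂ = 4465
river cycle of f (length 36): (32, 25, -30), (-30, 35, 27), (27, 19, -38), (-38, 57, 8), (8, 55, -45), (-45, 35, 18), (18, 37, -43), (-43, 49, 12), (12, 47, -47), (-47, 47, 12), … (26 more)
river cycle of g (length 36): (32, 25, -30), (-30, 35, 27), (27, 19, -38), (-38, 57, 8), (8, 55, -45), (-45, 35, 18), (18, 37, -43), (-43, 49, 12), (12, 47, -47), (-47, 47, 12), … (26 more)
cycles coincide ⇒ equivalent

yes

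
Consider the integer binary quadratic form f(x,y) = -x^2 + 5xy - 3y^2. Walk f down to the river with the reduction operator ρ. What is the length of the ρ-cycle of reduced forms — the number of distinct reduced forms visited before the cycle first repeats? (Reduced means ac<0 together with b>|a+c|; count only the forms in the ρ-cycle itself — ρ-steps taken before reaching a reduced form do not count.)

D = 13, ⌊√D⌋ = 3
descent: ρ → (-3,1,1)
descent: ρ → (1,3,-1)  [lands on river]
river: ρ → (-1,3,1)
ρ-cycle length = 2 (tail of 2 descent steps not counted)

2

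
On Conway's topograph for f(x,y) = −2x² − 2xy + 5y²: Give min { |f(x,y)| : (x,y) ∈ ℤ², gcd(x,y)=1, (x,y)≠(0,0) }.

descent: ρ → (5,2,-2)
descent: ρ → (-2,6,1)  [lands on river]
river: ρ → (1,6,-2)
closes: descent 2, river 2
min |a| on river = 1

1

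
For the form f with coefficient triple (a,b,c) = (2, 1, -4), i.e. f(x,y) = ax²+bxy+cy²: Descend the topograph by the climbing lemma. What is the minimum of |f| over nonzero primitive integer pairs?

descent: ρ → (-4,-1,2)
descent: ρ → (2,5,-1)  [lands on river]
river: ρ → (-1,5,2)
river: ρ → (2,3,-3)
river: ρ → (-3,3,2)
closes: descent 2, river 4
min |a| on river = 1

1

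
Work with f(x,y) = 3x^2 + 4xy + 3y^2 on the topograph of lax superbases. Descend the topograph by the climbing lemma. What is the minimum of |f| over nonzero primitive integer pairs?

translate: b→-2 (≡4 mod 6), so (3,4,3)→(3,-2,2)
flip: (3,-2,2)→(2,2,3)
reduced (well bottom): (2,2,3) with a≤c, −a<b≤a
well minimum = a = 2

2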